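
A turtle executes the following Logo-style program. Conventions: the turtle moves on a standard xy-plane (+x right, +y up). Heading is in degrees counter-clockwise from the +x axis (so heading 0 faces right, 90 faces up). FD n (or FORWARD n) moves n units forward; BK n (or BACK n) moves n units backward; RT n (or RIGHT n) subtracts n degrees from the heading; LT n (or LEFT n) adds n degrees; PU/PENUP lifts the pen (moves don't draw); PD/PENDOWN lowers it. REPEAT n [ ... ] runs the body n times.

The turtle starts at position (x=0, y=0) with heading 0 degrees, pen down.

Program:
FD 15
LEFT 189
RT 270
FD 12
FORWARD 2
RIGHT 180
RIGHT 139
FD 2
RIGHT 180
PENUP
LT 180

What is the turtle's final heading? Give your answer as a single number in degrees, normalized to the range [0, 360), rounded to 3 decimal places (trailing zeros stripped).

Executing turtle program step by step:
Start: pos=(0,0), heading=0, pen down
FD 15: (0,0) -> (15,0) [heading=0, draw]
LT 189: heading 0 -> 189
RT 270: heading 189 -> 279
FD 12: (15,0) -> (16.877,-11.852) [heading=279, draw]
FD 2: (16.877,-11.852) -> (17.19,-13.828) [heading=279, draw]
RT 180: heading 279 -> 99
RT 139: heading 99 -> 320
FD 2: (17.19,-13.828) -> (18.722,-15.113) [heading=320, draw]
RT 180: heading 320 -> 140
PU: pen up
LT 180: heading 140 -> 320
Final: pos=(18.722,-15.113), heading=320, 4 segment(s) drawn

Answer: 320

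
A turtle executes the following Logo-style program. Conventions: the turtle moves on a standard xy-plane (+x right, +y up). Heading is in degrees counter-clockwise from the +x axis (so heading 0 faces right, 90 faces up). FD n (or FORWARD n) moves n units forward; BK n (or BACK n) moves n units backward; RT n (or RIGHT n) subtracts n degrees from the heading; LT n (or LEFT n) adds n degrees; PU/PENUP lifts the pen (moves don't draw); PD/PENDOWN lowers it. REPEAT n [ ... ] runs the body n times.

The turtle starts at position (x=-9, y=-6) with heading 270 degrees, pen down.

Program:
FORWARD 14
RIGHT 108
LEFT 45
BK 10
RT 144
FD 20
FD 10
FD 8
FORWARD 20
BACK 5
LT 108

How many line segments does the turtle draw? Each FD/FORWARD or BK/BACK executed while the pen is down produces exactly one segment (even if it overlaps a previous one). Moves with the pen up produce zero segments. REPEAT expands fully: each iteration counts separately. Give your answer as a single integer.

Answer: 7

Derivation:
Executing turtle program step by step:
Start: pos=(-9,-6), heading=270, pen down
FD 14: (-9,-6) -> (-9,-20) [heading=270, draw]
RT 108: heading 270 -> 162
LT 45: heading 162 -> 207
BK 10: (-9,-20) -> (-0.09,-15.46) [heading=207, draw]
RT 144: heading 207 -> 63
FD 20: (-0.09,-15.46) -> (8.99,2.36) [heading=63, draw]
FD 10: (8.99,2.36) -> (13.53,11.27) [heading=63, draw]
FD 8: (13.53,11.27) -> (17.162,18.398) [heading=63, draw]
FD 20: (17.162,18.398) -> (26.242,36.218) [heading=63, draw]
BK 5: (26.242,36.218) -> (23.972,31.763) [heading=63, draw]
LT 108: heading 63 -> 171
Final: pos=(23.972,31.763), heading=171, 7 segment(s) drawn
Segments drawn: 7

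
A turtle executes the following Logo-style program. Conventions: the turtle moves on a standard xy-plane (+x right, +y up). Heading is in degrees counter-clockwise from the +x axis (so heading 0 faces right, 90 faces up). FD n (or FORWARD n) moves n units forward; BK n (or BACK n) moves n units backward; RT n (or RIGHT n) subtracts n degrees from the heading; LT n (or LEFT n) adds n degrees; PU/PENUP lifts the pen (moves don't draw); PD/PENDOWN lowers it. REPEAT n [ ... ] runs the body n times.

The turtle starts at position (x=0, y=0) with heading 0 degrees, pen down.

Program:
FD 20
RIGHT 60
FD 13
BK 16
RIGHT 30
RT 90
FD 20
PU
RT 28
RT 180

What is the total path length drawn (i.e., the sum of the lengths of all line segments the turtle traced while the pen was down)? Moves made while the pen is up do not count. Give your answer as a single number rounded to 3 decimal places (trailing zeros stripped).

Executing turtle program step by step:
Start: pos=(0,0), heading=0, pen down
FD 20: (0,0) -> (20,0) [heading=0, draw]
RT 60: heading 0 -> 300
FD 13: (20,0) -> (26.5,-11.258) [heading=300, draw]
BK 16: (26.5,-11.258) -> (18.5,2.598) [heading=300, draw]
RT 30: heading 300 -> 270
RT 90: heading 270 -> 180
FD 20: (18.5,2.598) -> (-1.5,2.598) [heading=180, draw]
PU: pen up
RT 28: heading 180 -> 152
RT 180: heading 152 -> 332
Final: pos=(-1.5,2.598), heading=332, 4 segment(s) drawn

Segment lengths:
  seg 1: (0,0) -> (20,0), length = 20
  seg 2: (20,0) -> (26.5,-11.258), length = 13
  seg 3: (26.5,-11.258) -> (18.5,2.598), length = 16
  seg 4: (18.5,2.598) -> (-1.5,2.598), length = 20
Total = 69

Answer: 69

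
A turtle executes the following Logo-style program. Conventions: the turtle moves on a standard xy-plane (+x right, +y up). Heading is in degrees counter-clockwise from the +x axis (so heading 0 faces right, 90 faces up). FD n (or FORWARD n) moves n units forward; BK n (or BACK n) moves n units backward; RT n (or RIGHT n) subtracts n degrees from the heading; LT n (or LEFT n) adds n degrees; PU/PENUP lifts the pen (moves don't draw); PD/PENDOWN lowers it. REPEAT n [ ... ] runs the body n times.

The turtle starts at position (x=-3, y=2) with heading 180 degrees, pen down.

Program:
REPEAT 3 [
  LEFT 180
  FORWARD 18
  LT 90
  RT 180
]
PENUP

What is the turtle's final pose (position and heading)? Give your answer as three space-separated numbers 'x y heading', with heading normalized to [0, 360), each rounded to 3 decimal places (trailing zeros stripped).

Answer: -3 20 90

Derivation:
Executing turtle program step by step:
Start: pos=(-3,2), heading=180, pen down
REPEAT 3 [
  -- iteration 1/3 --
  LT 180: heading 180 -> 0
  FD 18: (-3,2) -> (15,2) [heading=0, draw]
  LT 90: heading 0 -> 90
  RT 180: heading 90 -> 270
  -- iteration 2/3 --
  LT 180: heading 270 -> 90
  FD 18: (15,2) -> (15,20) [heading=90, draw]
  LT 90: heading 90 -> 180
  RT 180: heading 180 -> 0
  -- iteration 3/3 --
  LT 180: heading 0 -> 180
  FD 18: (15,20) -> (-3,20) [heading=180, draw]
  LT 90: heading 180 -> 270
  RT 180: heading 270 -> 90
]
PU: pen up
Final: pos=(-3,20), heading=90, 3 segment(s) drawn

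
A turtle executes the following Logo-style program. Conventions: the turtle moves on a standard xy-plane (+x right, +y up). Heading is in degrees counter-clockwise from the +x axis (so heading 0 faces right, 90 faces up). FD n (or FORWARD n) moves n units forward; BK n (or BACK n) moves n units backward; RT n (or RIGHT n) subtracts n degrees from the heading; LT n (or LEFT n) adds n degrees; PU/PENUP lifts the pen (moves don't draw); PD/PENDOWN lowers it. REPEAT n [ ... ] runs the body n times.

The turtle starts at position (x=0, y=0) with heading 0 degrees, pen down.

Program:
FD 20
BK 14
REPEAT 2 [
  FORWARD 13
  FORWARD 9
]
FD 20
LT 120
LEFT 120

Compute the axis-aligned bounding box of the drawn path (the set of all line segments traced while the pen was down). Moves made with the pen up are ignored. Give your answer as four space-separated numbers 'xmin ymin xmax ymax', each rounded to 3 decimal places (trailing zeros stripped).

Answer: 0 0 70 0

Derivation:
Executing turtle program step by step:
Start: pos=(0,0), heading=0, pen down
FD 20: (0,0) -> (20,0) [heading=0, draw]
BK 14: (20,0) -> (6,0) [heading=0, draw]
REPEAT 2 [
  -- iteration 1/2 --
  FD 13: (6,0) -> (19,0) [heading=0, draw]
  FD 9: (19,0) -> (28,0) [heading=0, draw]
  -- iteration 2/2 --
  FD 13: (28,0) -> (41,0) [heading=0, draw]
  FD 9: (41,0) -> (50,0) [heading=0, draw]
]
FD 20: (50,0) -> (70,0) [heading=0, draw]
LT 120: heading 0 -> 120
LT 120: heading 120 -> 240
Final: pos=(70,0), heading=240, 7 segment(s) drawn

Segment endpoints: x in {0, 6, 19, 20, 28, 41, 50, 70}, y in {0}
xmin=0, ymin=0, xmax=70, ymax=0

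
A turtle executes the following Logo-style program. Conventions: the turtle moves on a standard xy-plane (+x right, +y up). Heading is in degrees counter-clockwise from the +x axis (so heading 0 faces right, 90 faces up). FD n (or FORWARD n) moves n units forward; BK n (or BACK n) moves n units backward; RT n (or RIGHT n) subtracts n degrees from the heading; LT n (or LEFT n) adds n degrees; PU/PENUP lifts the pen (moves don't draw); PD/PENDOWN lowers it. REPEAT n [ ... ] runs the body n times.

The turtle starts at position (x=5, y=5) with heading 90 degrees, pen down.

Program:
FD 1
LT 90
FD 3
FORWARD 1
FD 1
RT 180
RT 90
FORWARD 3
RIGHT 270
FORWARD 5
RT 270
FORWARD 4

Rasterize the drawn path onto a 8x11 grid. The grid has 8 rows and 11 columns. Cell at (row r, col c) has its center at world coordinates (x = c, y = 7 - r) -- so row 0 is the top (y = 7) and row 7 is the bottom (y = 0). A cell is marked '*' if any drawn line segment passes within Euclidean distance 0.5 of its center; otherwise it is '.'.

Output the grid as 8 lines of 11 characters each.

Segment 0: (5,5) -> (5,6)
Segment 1: (5,6) -> (2,6)
Segment 2: (2,6) -> (1,6)
Segment 3: (1,6) -> (0,6)
Segment 4: (0,6) -> (0,3)
Segment 5: (0,3) -> (5,3)
Segment 6: (5,3) -> (5,7)

Answer: .....*.....
******.....
*....*.....
*....*.....
******.....
...........
...........
...........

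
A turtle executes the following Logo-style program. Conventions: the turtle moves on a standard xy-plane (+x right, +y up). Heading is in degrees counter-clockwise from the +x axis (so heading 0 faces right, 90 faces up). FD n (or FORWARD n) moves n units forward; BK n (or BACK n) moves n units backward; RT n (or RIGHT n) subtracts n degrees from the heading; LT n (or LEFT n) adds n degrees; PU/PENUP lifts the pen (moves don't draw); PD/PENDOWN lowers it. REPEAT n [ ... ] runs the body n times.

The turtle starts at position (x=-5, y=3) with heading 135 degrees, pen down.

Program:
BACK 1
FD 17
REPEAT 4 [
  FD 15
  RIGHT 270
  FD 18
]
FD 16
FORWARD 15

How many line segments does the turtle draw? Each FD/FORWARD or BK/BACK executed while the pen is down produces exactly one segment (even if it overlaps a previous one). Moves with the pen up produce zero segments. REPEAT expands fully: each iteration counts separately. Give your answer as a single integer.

Executing turtle program step by step:
Start: pos=(-5,3), heading=135, pen down
BK 1: (-5,3) -> (-4.293,2.293) [heading=135, draw]
FD 17: (-4.293,2.293) -> (-16.314,14.314) [heading=135, draw]
REPEAT 4 [
  -- iteration 1/4 --
  FD 15: (-16.314,14.314) -> (-26.92,24.92) [heading=135, draw]
  RT 270: heading 135 -> 225
  FD 18: (-26.92,24.92) -> (-39.648,12.192) [heading=225, draw]
  -- iteration 2/4 --
  FD 15: (-39.648,12.192) -> (-50.255,1.586) [heading=225, draw]
  RT 270: heading 225 -> 315
  FD 18: (-50.255,1.586) -> (-37.527,-11.142) [heading=315, draw]
  -- iteration 3/4 --
  FD 15: (-37.527,-11.142) -> (-26.92,-21.749) [heading=315, draw]
  RT 270: heading 315 -> 45
  FD 18: (-26.92,-21.749) -> (-14.192,-9.021) [heading=45, draw]
  -- iteration 4/4 --
  FD 15: (-14.192,-9.021) -> (-3.586,1.586) [heading=45, draw]
  RT 270: heading 45 -> 135
  FD 18: (-3.586,1.586) -> (-16.314,14.314) [heading=135, draw]
]
FD 16: (-16.314,14.314) -> (-27.627,25.627) [heading=135, draw]
FD 15: (-27.627,25.627) -> (-38.234,36.234) [heading=135, draw]
Final: pos=(-38.234,36.234), heading=135, 12 segment(s) drawn
Segments drawn: 12

Answer: 12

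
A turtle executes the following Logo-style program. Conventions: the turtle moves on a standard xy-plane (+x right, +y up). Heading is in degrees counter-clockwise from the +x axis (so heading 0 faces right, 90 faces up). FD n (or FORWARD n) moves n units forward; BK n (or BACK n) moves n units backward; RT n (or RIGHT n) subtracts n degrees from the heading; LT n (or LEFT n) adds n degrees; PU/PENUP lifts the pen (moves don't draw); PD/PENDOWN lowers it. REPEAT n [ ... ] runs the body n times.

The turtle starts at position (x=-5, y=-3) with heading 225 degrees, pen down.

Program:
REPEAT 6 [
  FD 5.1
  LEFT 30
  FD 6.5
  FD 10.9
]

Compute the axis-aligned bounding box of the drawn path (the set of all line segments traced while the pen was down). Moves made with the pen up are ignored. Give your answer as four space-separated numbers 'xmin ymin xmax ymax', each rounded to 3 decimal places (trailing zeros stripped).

Answer: -14.43 -71.806 63.074 -3

Derivation:
Executing turtle program step by step:
Start: pos=(-5,-3), heading=225, pen down
REPEAT 6 [
  -- iteration 1/6 --
  FD 5.1: (-5,-3) -> (-8.606,-6.606) [heading=225, draw]
  LT 30: heading 225 -> 255
  FD 6.5: (-8.606,-6.606) -> (-10.289,-12.885) [heading=255, draw]
  FD 10.9: (-10.289,-12.885) -> (-13.11,-23.413) [heading=255, draw]
  -- iteration 2/6 --
  FD 5.1: (-13.11,-23.413) -> (-14.43,-28.34) [heading=255, draw]
  LT 30: heading 255 -> 285
  FD 6.5: (-14.43,-28.34) -> (-12.747,-34.618) [heading=285, draw]
  FD 10.9: (-12.747,-34.618) -> (-9.926,-45.147) [heading=285, draw]
  -- iteration 3/6 --
  FD 5.1: (-9.926,-45.147) -> (-8.606,-50.073) [heading=285, draw]
  LT 30: heading 285 -> 315
  FD 6.5: (-8.606,-50.073) -> (-4.01,-54.669) [heading=315, draw]
  FD 10.9: (-4.01,-54.669) -> (3.697,-62.377) [heading=315, draw]
  -- iteration 4/6 --
  FD 5.1: (3.697,-62.377) -> (7.304,-65.983) [heading=315, draw]
  LT 30: heading 315 -> 345
  FD 6.5: (7.304,-65.983) -> (13.582,-67.665) [heading=345, draw]
  FD 10.9: (13.582,-67.665) -> (24.111,-70.486) [heading=345, draw]
  -- iteration 5/6 --
  FD 5.1: (24.111,-70.486) -> (29.037,-71.806) [heading=345, draw]
  LT 30: heading 345 -> 15
  FD 6.5: (29.037,-71.806) -> (35.316,-70.124) [heading=15, draw]
  FD 10.9: (35.316,-70.124) -> (45.844,-67.303) [heading=15, draw]
  -- iteration 6/6 --
  FD 5.1: (45.844,-67.303) -> (50.77,-65.983) [heading=15, draw]
  LT 30: heading 15 -> 45
  FD 6.5: (50.77,-65.983) -> (55.367,-61.387) [heading=45, draw]
  FD 10.9: (55.367,-61.387) -> (63.074,-53.679) [heading=45, draw]
]
Final: pos=(63.074,-53.679), heading=45, 18 segment(s) drawn

Segment endpoints: x in {-14.43, -13.11, -12.747, -10.289, -9.926, -8.606, -8.606, -5, -4.01, 3.697, 7.304, 13.582, 24.111, 29.037, 35.316, 45.844, 50.77, 55.367, 63.074}, y in {-71.806, -70.486, -70.124, -67.665, -67.303, -65.983, -65.983, -62.377, -61.387, -54.669, -53.679, -50.073, -45.147, -34.618, -28.34, -23.413, -12.885, -6.606, -3}
xmin=-14.43, ymin=-71.806, xmax=63.074, ymax=-3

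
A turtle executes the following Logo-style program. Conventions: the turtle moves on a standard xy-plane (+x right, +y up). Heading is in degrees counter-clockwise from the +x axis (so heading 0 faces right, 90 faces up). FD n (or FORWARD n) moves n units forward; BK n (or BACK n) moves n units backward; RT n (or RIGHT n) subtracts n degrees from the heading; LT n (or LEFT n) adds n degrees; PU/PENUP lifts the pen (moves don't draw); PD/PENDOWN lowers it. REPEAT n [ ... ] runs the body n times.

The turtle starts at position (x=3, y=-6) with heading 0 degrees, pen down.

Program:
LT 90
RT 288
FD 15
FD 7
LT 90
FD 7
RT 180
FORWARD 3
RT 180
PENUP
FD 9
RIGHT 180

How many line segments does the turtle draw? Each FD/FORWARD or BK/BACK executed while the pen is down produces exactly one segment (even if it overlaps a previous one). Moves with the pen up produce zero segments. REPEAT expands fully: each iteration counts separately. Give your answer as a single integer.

Executing turtle program step by step:
Start: pos=(3,-6), heading=0, pen down
LT 90: heading 0 -> 90
RT 288: heading 90 -> 162
FD 15: (3,-6) -> (-11.266,-1.365) [heading=162, draw]
FD 7: (-11.266,-1.365) -> (-17.923,0.798) [heading=162, draw]
LT 90: heading 162 -> 252
FD 7: (-17.923,0.798) -> (-20.086,-5.859) [heading=252, draw]
RT 180: heading 252 -> 72
FD 3: (-20.086,-5.859) -> (-19.159,-3.006) [heading=72, draw]
RT 180: heading 72 -> 252
PU: pen up
FD 9: (-19.159,-3.006) -> (-21.94,-11.565) [heading=252, move]
RT 180: heading 252 -> 72
Final: pos=(-21.94,-11.565), heading=72, 4 segment(s) drawn
Segments drawn: 4

Answer: 4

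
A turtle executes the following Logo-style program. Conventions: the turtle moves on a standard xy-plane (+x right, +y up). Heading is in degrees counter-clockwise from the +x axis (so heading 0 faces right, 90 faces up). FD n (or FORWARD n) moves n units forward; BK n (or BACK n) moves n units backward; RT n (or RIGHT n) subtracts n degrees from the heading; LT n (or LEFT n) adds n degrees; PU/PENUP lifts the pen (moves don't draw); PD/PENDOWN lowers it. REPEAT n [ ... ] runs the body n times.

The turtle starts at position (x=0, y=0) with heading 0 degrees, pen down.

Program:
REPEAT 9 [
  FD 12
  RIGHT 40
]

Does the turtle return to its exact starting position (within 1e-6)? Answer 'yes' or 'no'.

Executing turtle program step by step:
Start: pos=(0,0), heading=0, pen down
REPEAT 9 [
  -- iteration 1/9 --
  FD 12: (0,0) -> (12,0) [heading=0, draw]
  RT 40: heading 0 -> 320
  -- iteration 2/9 --
  FD 12: (12,0) -> (21.193,-7.713) [heading=320, draw]
  RT 40: heading 320 -> 280
  -- iteration 3/9 --
  FD 12: (21.193,-7.713) -> (23.276,-19.531) [heading=280, draw]
  RT 40: heading 280 -> 240
  -- iteration 4/9 --
  FD 12: (23.276,-19.531) -> (17.276,-29.923) [heading=240, draw]
  RT 40: heading 240 -> 200
  -- iteration 5/9 --
  FD 12: (17.276,-29.923) -> (6,-34.028) [heading=200, draw]
  RT 40: heading 200 -> 160
  -- iteration 6/9 --
  FD 12: (6,-34.028) -> (-5.276,-29.923) [heading=160, draw]
  RT 40: heading 160 -> 120
  -- iteration 7/9 --
  FD 12: (-5.276,-29.923) -> (-11.276,-19.531) [heading=120, draw]
  RT 40: heading 120 -> 80
  -- iteration 8/9 --
  FD 12: (-11.276,-19.531) -> (-9.193,-7.713) [heading=80, draw]
  RT 40: heading 80 -> 40
  -- iteration 9/9 --
  FD 12: (-9.193,-7.713) -> (0,0) [heading=40, draw]
  RT 40: heading 40 -> 0
]
Final: pos=(0,0), heading=0, 9 segment(s) drawn

Start position: (0, 0)
Final position: (0, 0)
Distance = 0; < 1e-6 -> CLOSED

Answer: yes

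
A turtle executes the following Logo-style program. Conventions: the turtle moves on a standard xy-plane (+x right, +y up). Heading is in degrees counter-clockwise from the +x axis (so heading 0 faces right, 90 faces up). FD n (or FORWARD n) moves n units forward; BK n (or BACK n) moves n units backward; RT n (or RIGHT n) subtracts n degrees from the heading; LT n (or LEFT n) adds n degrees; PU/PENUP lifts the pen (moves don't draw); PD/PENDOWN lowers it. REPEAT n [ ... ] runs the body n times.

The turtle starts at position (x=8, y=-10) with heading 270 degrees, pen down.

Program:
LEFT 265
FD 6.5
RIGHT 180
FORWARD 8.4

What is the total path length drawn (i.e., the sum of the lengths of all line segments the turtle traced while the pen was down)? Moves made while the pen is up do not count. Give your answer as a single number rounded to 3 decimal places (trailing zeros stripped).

Answer: 14.9

Derivation:
Executing turtle program step by step:
Start: pos=(8,-10), heading=270, pen down
LT 265: heading 270 -> 175
FD 6.5: (8,-10) -> (1.525,-9.433) [heading=175, draw]
RT 180: heading 175 -> 355
FD 8.4: (1.525,-9.433) -> (9.893,-10.166) [heading=355, draw]
Final: pos=(9.893,-10.166), heading=355, 2 segment(s) drawn

Segment lengths:
  seg 1: (8,-10) -> (1.525,-9.433), length = 6.5
  seg 2: (1.525,-9.433) -> (9.893,-10.166), length = 8.4
Total = 14.9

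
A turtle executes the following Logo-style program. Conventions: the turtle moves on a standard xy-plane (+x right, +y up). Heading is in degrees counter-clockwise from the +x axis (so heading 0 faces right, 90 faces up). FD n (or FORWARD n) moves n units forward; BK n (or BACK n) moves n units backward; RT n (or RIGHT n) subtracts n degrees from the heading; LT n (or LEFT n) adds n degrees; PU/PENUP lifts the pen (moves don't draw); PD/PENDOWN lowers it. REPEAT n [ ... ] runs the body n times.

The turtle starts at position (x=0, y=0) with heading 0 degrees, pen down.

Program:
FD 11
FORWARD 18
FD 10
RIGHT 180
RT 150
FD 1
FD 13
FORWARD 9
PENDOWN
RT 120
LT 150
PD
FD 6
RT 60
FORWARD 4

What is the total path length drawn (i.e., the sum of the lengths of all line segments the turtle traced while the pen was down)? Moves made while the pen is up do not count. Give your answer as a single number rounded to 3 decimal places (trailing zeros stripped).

Executing turtle program step by step:
Start: pos=(0,0), heading=0, pen down
FD 11: (0,0) -> (11,0) [heading=0, draw]
FD 18: (11,0) -> (29,0) [heading=0, draw]
FD 10: (29,0) -> (39,0) [heading=0, draw]
RT 180: heading 0 -> 180
RT 150: heading 180 -> 30
FD 1: (39,0) -> (39.866,0.5) [heading=30, draw]
FD 13: (39.866,0.5) -> (51.124,7) [heading=30, draw]
FD 9: (51.124,7) -> (58.919,11.5) [heading=30, draw]
PD: pen down
RT 120: heading 30 -> 270
LT 150: heading 270 -> 60
PD: pen down
FD 6: (58.919,11.5) -> (61.919,16.696) [heading=60, draw]
RT 60: heading 60 -> 0
FD 4: (61.919,16.696) -> (65.919,16.696) [heading=0, draw]
Final: pos=(65.919,16.696), heading=0, 8 segment(s) drawn

Segment lengths:
  seg 1: (0,0) -> (11,0), length = 11
  seg 2: (11,0) -> (29,0), length = 18
  seg 3: (29,0) -> (39,0), length = 10
  seg 4: (39,0) -> (39.866,0.5), length = 1
  seg 5: (39.866,0.5) -> (51.124,7), length = 13
  seg 6: (51.124,7) -> (58.919,11.5), length = 9
  seg 7: (58.919,11.5) -> (61.919,16.696), length = 6
  seg 8: (61.919,16.696) -> (65.919,16.696), length = 4
Total = 72

Answer: 72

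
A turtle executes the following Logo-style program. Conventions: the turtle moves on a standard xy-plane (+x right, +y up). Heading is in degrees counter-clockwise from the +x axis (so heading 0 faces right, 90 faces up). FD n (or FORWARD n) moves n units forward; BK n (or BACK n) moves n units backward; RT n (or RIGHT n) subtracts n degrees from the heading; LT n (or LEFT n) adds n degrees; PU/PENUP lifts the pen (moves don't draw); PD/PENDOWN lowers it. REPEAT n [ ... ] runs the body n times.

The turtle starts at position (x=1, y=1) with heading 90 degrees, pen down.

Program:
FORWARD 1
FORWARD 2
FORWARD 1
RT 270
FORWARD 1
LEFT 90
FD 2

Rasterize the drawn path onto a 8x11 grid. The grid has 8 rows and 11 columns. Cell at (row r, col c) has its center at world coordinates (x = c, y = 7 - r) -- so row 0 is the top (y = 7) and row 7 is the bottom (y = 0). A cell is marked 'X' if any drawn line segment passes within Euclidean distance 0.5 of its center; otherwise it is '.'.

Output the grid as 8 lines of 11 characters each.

Answer: ...........
...........
XX.........
XX.........
XX.........
.X.........
.X.........
...........

Derivation:
Segment 0: (1,1) -> (1,2)
Segment 1: (1,2) -> (1,4)
Segment 2: (1,4) -> (1,5)
Segment 3: (1,5) -> (0,5)
Segment 4: (0,5) -> (0,3)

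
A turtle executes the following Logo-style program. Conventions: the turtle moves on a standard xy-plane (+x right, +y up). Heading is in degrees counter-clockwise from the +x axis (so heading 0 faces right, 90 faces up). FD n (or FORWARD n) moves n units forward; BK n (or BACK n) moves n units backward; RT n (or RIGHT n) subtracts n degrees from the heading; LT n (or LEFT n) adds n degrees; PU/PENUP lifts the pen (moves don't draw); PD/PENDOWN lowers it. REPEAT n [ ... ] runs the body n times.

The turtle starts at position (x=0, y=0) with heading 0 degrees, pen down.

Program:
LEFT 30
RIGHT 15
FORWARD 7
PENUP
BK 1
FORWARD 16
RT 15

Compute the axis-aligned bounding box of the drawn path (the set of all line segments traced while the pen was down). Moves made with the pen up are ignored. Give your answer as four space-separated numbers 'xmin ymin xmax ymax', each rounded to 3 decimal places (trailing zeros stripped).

Executing turtle program step by step:
Start: pos=(0,0), heading=0, pen down
LT 30: heading 0 -> 30
RT 15: heading 30 -> 15
FD 7: (0,0) -> (6.761,1.812) [heading=15, draw]
PU: pen up
BK 1: (6.761,1.812) -> (5.796,1.553) [heading=15, move]
FD 16: (5.796,1.553) -> (21.25,5.694) [heading=15, move]
RT 15: heading 15 -> 0
Final: pos=(21.25,5.694), heading=0, 1 segment(s) drawn

Segment endpoints: x in {0, 6.761}, y in {0, 1.812}
xmin=0, ymin=0, xmax=6.761, ymax=1.812

Answer: 0 0 6.761 1.812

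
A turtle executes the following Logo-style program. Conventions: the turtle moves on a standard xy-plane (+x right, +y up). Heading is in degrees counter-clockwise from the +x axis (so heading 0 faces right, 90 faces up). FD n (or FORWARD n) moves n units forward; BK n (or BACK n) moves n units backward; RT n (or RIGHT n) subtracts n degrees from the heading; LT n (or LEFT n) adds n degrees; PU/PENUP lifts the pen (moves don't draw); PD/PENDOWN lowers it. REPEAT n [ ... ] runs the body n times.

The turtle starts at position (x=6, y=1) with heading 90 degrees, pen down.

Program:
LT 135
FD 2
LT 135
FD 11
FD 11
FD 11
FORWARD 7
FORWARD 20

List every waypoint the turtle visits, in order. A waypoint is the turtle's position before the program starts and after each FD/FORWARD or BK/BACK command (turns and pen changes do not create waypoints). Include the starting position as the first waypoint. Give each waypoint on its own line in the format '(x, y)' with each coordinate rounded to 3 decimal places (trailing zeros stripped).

Executing turtle program step by step:
Start: pos=(6,1), heading=90, pen down
LT 135: heading 90 -> 225
FD 2: (6,1) -> (4.586,-0.414) [heading=225, draw]
LT 135: heading 225 -> 0
FD 11: (4.586,-0.414) -> (15.586,-0.414) [heading=0, draw]
FD 11: (15.586,-0.414) -> (26.586,-0.414) [heading=0, draw]
FD 11: (26.586,-0.414) -> (37.586,-0.414) [heading=0, draw]
FD 7: (37.586,-0.414) -> (44.586,-0.414) [heading=0, draw]
FD 20: (44.586,-0.414) -> (64.586,-0.414) [heading=0, draw]
Final: pos=(64.586,-0.414), heading=0, 6 segment(s) drawn
Waypoints (7 total):
(6, 1)
(4.586, -0.414)
(15.586, -0.414)
(26.586, -0.414)
(37.586, -0.414)
(44.586, -0.414)
(64.586, -0.414)

Answer: (6, 1)
(4.586, -0.414)
(15.586, -0.414)
(26.586, -0.414)
(37.586, -0.414)
(44.586, -0.414)
(64.586, -0.414)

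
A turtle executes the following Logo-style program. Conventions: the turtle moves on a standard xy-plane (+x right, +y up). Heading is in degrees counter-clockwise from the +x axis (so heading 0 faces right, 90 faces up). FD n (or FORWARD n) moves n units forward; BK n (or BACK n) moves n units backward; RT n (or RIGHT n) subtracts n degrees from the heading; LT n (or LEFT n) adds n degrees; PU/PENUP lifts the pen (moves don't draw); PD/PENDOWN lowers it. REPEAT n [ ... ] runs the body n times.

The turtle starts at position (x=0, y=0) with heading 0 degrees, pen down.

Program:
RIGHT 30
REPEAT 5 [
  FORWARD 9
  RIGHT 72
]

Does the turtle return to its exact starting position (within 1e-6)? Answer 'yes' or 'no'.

Executing turtle program step by step:
Start: pos=(0,0), heading=0, pen down
RT 30: heading 0 -> 330
REPEAT 5 [
  -- iteration 1/5 --
  FD 9: (0,0) -> (7.794,-4.5) [heading=330, draw]
  RT 72: heading 330 -> 258
  -- iteration 2/5 --
  FD 9: (7.794,-4.5) -> (5.923,-13.303) [heading=258, draw]
  RT 72: heading 258 -> 186
  -- iteration 3/5 --
  FD 9: (5.923,-13.303) -> (-3.028,-14.244) [heading=186, draw]
  RT 72: heading 186 -> 114
  -- iteration 4/5 --
  FD 9: (-3.028,-14.244) -> (-6.688,-6.022) [heading=114, draw]
  RT 72: heading 114 -> 42
  -- iteration 5/5 --
  FD 9: (-6.688,-6.022) -> (0,0) [heading=42, draw]
  RT 72: heading 42 -> 330
]
Final: pos=(0,0), heading=330, 5 segment(s) drawn

Start position: (0, 0)
Final position: (0, 0)
Distance = 0; < 1e-6 -> CLOSED

Answer: yes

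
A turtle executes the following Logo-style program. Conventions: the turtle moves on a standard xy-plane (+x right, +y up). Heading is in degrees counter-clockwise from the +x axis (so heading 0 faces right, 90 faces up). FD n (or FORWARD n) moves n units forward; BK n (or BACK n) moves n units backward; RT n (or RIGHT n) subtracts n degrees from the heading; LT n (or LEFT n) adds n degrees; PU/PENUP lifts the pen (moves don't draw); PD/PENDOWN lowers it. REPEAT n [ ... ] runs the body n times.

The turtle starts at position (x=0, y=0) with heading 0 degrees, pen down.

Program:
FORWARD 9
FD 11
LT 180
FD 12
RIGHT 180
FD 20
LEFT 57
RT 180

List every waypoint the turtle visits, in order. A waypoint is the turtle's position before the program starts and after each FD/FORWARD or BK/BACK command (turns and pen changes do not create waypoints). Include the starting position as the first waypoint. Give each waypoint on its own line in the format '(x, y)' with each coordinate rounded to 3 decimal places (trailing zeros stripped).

Executing turtle program step by step:
Start: pos=(0,0), heading=0, pen down
FD 9: (0,0) -> (9,0) [heading=0, draw]
FD 11: (9,0) -> (20,0) [heading=0, draw]
LT 180: heading 0 -> 180
FD 12: (20,0) -> (8,0) [heading=180, draw]
RT 180: heading 180 -> 0
FD 20: (8,0) -> (28,0) [heading=0, draw]
LT 57: heading 0 -> 57
RT 180: heading 57 -> 237
Final: pos=(28,0), heading=237, 4 segment(s) drawn
Waypoints (5 total):
(0, 0)
(9, 0)
(20, 0)
(8, 0)
(28, 0)

Answer: (0, 0)
(9, 0)
(20, 0)
(8, 0)
(28, 0)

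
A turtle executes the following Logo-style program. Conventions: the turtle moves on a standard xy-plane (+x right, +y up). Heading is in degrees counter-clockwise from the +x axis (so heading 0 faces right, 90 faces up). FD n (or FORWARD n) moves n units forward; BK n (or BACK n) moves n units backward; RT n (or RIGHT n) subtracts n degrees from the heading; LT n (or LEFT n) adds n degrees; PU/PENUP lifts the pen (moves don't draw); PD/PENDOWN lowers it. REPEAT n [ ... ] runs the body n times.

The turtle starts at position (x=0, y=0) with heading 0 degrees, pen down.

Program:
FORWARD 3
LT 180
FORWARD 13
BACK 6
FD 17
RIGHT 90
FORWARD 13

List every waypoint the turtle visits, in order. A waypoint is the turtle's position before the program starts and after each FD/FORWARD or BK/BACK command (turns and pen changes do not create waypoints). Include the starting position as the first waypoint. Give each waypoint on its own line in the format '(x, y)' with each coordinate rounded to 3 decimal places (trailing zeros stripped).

Answer: (0, 0)
(3, 0)
(-10, 0)
(-4, 0)
(-21, 0)
(-21, 13)

Derivation:
Executing turtle program step by step:
Start: pos=(0,0), heading=0, pen down
FD 3: (0,0) -> (3,0) [heading=0, draw]
LT 180: heading 0 -> 180
FD 13: (3,0) -> (-10,0) [heading=180, draw]
BK 6: (-10,0) -> (-4,0) [heading=180, draw]
FD 17: (-4,0) -> (-21,0) [heading=180, draw]
RT 90: heading 180 -> 90
FD 13: (-21,0) -> (-21,13) [heading=90, draw]
Final: pos=(-21,13), heading=90, 5 segment(s) drawn
Waypoints (6 total):
(0, 0)
(3, 0)
(-10, 0)
(-4, 0)
(-21, 0)
(-21, 13)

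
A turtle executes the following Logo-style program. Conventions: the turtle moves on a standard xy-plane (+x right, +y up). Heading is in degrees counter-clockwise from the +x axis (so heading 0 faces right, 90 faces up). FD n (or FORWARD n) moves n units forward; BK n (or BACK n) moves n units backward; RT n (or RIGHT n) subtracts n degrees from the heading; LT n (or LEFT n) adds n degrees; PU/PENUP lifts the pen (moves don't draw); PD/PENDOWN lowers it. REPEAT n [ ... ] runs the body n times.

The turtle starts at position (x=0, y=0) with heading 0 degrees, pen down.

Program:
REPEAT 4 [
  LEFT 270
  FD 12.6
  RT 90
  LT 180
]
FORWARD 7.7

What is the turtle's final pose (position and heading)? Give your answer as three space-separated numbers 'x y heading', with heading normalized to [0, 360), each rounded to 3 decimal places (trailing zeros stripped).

Answer: 7.7 -50.4 0

Derivation:
Executing turtle program step by step:
Start: pos=(0,0), heading=0, pen down
REPEAT 4 [
  -- iteration 1/4 --
  LT 270: heading 0 -> 270
  FD 12.6: (0,0) -> (0,-12.6) [heading=270, draw]
  RT 90: heading 270 -> 180
  LT 180: heading 180 -> 0
  -- iteration 2/4 --
  LT 270: heading 0 -> 270
  FD 12.6: (0,-12.6) -> (0,-25.2) [heading=270, draw]
  RT 90: heading 270 -> 180
  LT 180: heading 180 -> 0
  -- iteration 3/4 --
  LT 270: heading 0 -> 270
  FD 12.6: (0,-25.2) -> (0,-37.8) [heading=270, draw]
  RT 90: heading 270 -> 180
  LT 180: heading 180 -> 0
  -- iteration 4/4 --
  LT 270: heading 0 -> 270
  FD 12.6: (0,-37.8) -> (0,-50.4) [heading=270, draw]
  RT 90: heading 270 -> 180
  LT 180: heading 180 -> 0
]
FD 7.7: (0,-50.4) -> (7.7,-50.4) [heading=0, draw]
Final: pos=(7.7,-50.4), heading=0, 5 segment(s) drawn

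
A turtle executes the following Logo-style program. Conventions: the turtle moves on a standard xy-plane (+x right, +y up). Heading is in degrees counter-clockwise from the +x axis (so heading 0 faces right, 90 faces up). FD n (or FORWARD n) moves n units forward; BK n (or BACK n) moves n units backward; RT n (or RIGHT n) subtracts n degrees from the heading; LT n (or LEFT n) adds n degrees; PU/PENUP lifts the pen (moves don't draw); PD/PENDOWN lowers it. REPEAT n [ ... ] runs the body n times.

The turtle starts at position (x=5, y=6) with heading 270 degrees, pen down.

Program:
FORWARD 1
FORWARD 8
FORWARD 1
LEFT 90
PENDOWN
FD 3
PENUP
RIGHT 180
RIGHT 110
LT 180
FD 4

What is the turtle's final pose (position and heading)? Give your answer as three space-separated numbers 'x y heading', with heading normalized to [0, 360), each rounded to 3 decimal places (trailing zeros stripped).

Executing turtle program step by step:
Start: pos=(5,6), heading=270, pen down
FD 1: (5,6) -> (5,5) [heading=270, draw]
FD 8: (5,5) -> (5,-3) [heading=270, draw]
FD 1: (5,-3) -> (5,-4) [heading=270, draw]
LT 90: heading 270 -> 0
PD: pen down
FD 3: (5,-4) -> (8,-4) [heading=0, draw]
PU: pen up
RT 180: heading 0 -> 180
RT 110: heading 180 -> 70
LT 180: heading 70 -> 250
FD 4: (8,-4) -> (6.632,-7.759) [heading=250, move]
Final: pos=(6.632,-7.759), heading=250, 4 segment(s) drawn

Answer: 6.632 -7.759 250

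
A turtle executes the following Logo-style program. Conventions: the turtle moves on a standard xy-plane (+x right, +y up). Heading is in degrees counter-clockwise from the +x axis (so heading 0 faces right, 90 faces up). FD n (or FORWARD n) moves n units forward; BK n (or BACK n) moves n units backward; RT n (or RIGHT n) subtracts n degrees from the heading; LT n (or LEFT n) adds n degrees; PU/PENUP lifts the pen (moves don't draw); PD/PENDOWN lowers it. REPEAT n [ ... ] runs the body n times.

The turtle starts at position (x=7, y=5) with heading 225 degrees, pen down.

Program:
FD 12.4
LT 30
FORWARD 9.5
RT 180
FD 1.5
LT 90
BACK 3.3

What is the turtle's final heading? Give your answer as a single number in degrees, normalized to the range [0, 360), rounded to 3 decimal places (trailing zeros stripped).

Answer: 165

Derivation:
Executing turtle program step by step:
Start: pos=(7,5), heading=225, pen down
FD 12.4: (7,5) -> (-1.768,-3.768) [heading=225, draw]
LT 30: heading 225 -> 255
FD 9.5: (-1.768,-3.768) -> (-4.227,-12.944) [heading=255, draw]
RT 180: heading 255 -> 75
FD 1.5: (-4.227,-12.944) -> (-3.839,-11.496) [heading=75, draw]
LT 90: heading 75 -> 165
BK 3.3: (-3.839,-11.496) -> (-0.651,-12.35) [heading=165, draw]
Final: pos=(-0.651,-12.35), heading=165, 4 segment(s) drawn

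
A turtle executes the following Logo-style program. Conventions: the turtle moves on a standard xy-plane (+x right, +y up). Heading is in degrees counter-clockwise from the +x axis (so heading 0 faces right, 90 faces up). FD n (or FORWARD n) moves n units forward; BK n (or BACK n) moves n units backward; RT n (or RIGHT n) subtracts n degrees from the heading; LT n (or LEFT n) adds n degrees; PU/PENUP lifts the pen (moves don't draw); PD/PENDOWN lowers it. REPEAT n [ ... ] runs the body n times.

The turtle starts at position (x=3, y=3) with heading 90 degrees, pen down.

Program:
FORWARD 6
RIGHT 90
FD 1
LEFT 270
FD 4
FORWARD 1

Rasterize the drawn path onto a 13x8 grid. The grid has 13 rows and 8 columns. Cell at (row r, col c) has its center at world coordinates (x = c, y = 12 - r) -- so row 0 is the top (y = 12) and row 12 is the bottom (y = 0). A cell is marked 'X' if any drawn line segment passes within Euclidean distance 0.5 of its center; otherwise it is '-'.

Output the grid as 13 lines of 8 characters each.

Answer: --------
--------
--------
---XX---
---XX---
---XX---
---XX---
---XX---
---XX---
---X----
--------
--------
--------

Derivation:
Segment 0: (3,3) -> (3,9)
Segment 1: (3,9) -> (4,9)
Segment 2: (4,9) -> (4,5)
Segment 3: (4,5) -> (4,4)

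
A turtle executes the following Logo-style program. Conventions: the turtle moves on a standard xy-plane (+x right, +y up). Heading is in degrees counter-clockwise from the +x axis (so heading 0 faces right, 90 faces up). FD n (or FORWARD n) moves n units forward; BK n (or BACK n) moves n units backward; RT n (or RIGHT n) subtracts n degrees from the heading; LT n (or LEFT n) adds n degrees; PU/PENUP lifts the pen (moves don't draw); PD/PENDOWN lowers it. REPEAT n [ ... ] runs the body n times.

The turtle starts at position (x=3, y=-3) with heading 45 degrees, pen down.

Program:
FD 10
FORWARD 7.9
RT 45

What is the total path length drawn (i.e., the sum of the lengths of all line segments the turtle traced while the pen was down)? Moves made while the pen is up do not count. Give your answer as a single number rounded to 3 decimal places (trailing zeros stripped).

Answer: 17.9

Derivation:
Executing turtle program step by step:
Start: pos=(3,-3), heading=45, pen down
FD 10: (3,-3) -> (10.071,4.071) [heading=45, draw]
FD 7.9: (10.071,4.071) -> (15.657,9.657) [heading=45, draw]
RT 45: heading 45 -> 0
Final: pos=(15.657,9.657), heading=0, 2 segment(s) drawn

Segment lengths:
  seg 1: (3,-3) -> (10.071,4.071), length = 10
  seg 2: (10.071,4.071) -> (15.657,9.657), length = 7.9
Total = 17.9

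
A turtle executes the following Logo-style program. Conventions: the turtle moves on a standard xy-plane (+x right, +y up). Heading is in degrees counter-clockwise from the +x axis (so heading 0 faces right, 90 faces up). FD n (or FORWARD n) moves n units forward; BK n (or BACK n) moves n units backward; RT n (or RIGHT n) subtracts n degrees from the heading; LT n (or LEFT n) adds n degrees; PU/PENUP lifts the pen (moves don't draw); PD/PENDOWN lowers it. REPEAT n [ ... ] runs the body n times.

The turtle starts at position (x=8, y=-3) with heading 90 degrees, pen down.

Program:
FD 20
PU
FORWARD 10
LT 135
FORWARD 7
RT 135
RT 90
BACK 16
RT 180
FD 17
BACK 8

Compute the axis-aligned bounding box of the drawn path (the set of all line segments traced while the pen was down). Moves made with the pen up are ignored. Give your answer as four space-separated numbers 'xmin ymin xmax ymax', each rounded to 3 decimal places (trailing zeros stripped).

Answer: 8 -3 8 17

Derivation:
Executing turtle program step by step:
Start: pos=(8,-3), heading=90, pen down
FD 20: (8,-3) -> (8,17) [heading=90, draw]
PU: pen up
FD 10: (8,17) -> (8,27) [heading=90, move]
LT 135: heading 90 -> 225
FD 7: (8,27) -> (3.05,22.05) [heading=225, move]
RT 135: heading 225 -> 90
RT 90: heading 90 -> 0
BK 16: (3.05,22.05) -> (-12.95,22.05) [heading=0, move]
RT 180: heading 0 -> 180
FD 17: (-12.95,22.05) -> (-29.95,22.05) [heading=180, move]
BK 8: (-29.95,22.05) -> (-21.95,22.05) [heading=180, move]
Final: pos=(-21.95,22.05), heading=180, 1 segment(s) drawn

Segment endpoints: x in {8, 8}, y in {-3, 17}
xmin=8, ymin=-3, xmax=8, ymax=17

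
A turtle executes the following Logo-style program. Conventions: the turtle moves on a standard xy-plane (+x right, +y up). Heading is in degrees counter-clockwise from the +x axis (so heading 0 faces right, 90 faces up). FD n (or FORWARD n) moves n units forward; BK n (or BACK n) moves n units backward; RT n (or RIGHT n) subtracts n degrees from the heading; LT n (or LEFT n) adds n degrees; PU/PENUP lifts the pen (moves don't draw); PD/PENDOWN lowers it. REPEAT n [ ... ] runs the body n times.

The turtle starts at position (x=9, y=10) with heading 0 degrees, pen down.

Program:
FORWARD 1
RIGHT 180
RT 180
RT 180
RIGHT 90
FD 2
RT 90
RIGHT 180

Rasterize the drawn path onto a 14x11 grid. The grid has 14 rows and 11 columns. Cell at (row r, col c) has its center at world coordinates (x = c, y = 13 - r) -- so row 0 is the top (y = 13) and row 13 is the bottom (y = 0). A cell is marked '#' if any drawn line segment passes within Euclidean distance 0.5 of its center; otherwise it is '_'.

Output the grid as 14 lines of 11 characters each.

Segment 0: (9,10) -> (10,10)
Segment 1: (10,10) -> (10,12)

Answer: ___________
__________#
__________#
_________##
___________
___________
___________
___________
___________
___________
___________
___________
___________
___________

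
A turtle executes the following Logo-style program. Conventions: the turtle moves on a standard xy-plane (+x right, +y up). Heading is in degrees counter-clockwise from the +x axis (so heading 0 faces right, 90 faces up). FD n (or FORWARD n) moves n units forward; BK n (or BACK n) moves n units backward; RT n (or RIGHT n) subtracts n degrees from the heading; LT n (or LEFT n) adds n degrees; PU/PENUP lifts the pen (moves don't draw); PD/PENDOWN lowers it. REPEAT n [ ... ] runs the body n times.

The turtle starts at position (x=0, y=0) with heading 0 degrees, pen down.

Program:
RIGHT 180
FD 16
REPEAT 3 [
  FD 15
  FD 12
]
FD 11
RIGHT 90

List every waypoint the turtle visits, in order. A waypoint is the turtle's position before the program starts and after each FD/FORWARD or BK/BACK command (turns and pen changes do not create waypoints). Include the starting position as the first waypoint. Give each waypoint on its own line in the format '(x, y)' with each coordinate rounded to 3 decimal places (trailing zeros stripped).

Answer: (0, 0)
(-16, 0)
(-31, 0)
(-43, 0)
(-58, 0)
(-70, 0)
(-85, 0)
(-97, 0)
(-108, 0)

Derivation:
Executing turtle program step by step:
Start: pos=(0,0), heading=0, pen down
RT 180: heading 0 -> 180
FD 16: (0,0) -> (-16,0) [heading=180, draw]
REPEAT 3 [
  -- iteration 1/3 --
  FD 15: (-16,0) -> (-31,0) [heading=180, draw]
  FD 12: (-31,0) -> (-43,0) [heading=180, draw]
  -- iteration 2/3 --
  FD 15: (-43,0) -> (-58,0) [heading=180, draw]
  FD 12: (-58,0) -> (-70,0) [heading=180, draw]
  -- iteration 3/3 --
  FD 15: (-70,0) -> (-85,0) [heading=180, draw]
  FD 12: (-85,0) -> (-97,0) [heading=180, draw]
]
FD 11: (-97,0) -> (-108,0) [heading=180, draw]
RT 90: heading 180 -> 90
Final: pos=(-108,0), heading=90, 8 segment(s) drawn
Waypoints (9 total):
(0, 0)
(-16, 0)
(-31, 0)
(-43, 0)
(-58, 0)
(-70, 0)
(-85, 0)
(-97, 0)
(-108, 0)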